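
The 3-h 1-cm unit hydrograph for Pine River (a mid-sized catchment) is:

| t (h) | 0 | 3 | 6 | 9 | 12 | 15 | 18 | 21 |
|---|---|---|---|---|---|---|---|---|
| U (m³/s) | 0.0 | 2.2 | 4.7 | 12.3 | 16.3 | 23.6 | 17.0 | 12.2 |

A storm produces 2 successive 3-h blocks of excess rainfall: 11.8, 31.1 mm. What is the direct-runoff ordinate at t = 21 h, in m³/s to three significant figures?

Q ≈ 67.3 m³/s

By discrete convolution, Q_j = Σ (P_i / 10 mm) · U_{j−i}.
At t = 21 h (j=7): Q = (11.8/10)·12.2 + (31.1/10)·17.0 = 67.3 m³/s.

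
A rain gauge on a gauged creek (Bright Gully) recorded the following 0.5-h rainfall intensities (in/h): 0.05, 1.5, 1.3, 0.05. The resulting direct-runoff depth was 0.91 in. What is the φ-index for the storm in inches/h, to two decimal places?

φ ≈ 0.49 in/h

Only the 2 blocks with intensity above φ contribute runoff: 1.5, 1.3 in/h.
Σ(I−φ)·Δt = d  ⇒  (1.5+1.3 − 2φ)·0.5 = 0.91
φ = (2.800 − 0.91/0.5) / 2 = 0.49 in/h.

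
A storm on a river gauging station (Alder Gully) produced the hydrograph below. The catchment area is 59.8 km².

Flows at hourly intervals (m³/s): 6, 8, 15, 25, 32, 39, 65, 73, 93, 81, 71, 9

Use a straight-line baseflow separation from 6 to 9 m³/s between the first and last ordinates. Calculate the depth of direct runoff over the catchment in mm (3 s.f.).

Direct runoff: 0.00, 1.73, 8.45, 18.18, 24.91, 31.64, 57.36, 65.09, 84.82, 72.55, 62.27, 0.00 m³/s; ΣQ_DR = 427.0 m³/s.
V = ΣQ_DR · Δt = 427.0 × 3600 s = 1.537 × 10^6 m³.
Over A = 59.8 km², depth = V / A = 25.7 mm.

d ≈ 25.7 mm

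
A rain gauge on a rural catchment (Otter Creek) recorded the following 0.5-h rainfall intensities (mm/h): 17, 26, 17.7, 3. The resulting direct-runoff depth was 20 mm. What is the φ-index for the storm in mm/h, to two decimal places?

Only the 3 blocks with intensity above φ contribute runoff: 17, 26, 17.7 mm/h.
Σ(I−φ)·Δt = d  ⇒  (17+26+17.7 − 3φ)·0.5 = 20
φ = (60.70 − 20/0.5) / 3 = 6.90 mm/h.

φ ≈ 6.90 mm/h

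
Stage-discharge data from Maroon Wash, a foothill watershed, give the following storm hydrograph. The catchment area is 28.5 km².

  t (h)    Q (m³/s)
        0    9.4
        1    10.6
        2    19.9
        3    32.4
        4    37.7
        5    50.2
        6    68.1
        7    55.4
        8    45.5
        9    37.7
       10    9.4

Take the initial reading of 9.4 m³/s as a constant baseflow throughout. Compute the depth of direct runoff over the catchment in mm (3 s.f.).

Direct runoff: 0.0, 1.2, 10.5, 23.0, 28.3, 40.8, 58.7, 46.0, 36.1, 28.3, 0.0 m³/s; ΣQ_DR = 272.9 m³/s.
V = ΣQ_DR · Δt = 272.9 × 3600 s = 9.824 × 10^5 m³.
Over A = 28.5 km², depth = V / A = 34.5 mm.

d ≈ 34.5 mm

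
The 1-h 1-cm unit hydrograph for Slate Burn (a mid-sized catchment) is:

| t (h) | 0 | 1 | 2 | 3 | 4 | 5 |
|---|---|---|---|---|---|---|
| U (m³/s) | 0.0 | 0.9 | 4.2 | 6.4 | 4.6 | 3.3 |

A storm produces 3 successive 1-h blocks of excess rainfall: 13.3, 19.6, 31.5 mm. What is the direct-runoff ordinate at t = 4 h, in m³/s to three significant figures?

Q ≈ 31.9 m³/s

By discrete convolution, Q_j = Σ (P_i / 10 mm) · U_{j−i}.
At t = 4 h (j=4): Q = (13.3/10)·4.6 + (19.6/10)·6.4 + (31.5/10)·4.2 = 31.9 m³/s.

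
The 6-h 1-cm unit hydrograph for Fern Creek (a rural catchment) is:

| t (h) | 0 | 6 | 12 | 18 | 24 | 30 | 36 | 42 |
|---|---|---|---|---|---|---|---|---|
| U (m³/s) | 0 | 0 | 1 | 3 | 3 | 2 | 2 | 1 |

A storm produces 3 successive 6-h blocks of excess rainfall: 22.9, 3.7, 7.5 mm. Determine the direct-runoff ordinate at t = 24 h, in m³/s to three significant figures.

Q ≈ 8.73 m³/s

By discrete convolution, Q_j = Σ (P_i / 10 mm) · U_{j−i}.
At t = 24 h (j=4): Q = (22.9/10)·3 + (3.7/10)·3 + (7.5/10)·1 = 8.73 m³/s.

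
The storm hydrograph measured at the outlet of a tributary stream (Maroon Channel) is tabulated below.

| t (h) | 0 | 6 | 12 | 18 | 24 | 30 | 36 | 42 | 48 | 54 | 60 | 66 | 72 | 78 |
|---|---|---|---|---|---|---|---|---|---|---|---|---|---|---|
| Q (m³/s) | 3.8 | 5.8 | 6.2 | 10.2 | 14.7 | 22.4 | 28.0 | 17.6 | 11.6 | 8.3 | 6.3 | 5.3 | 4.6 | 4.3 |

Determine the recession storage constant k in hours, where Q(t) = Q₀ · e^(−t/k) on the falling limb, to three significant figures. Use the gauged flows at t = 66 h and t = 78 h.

On the falling limb, Q drops from 5.3 to 4.3 m³/s between t = 66 h and t = 78 h (Δt = 12 h).
k = −Δt / ln(Q₂/Q₁) = −12 / ln(4.3/5.3) = 57.4 h.

k ≈ 57.4 h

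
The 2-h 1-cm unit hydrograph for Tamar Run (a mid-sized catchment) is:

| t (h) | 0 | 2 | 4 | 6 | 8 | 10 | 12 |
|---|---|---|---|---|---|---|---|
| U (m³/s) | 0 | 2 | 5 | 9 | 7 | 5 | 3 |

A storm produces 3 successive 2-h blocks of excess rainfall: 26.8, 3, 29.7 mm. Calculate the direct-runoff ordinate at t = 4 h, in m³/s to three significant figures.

Q ≈ 14.0 m³/s

By discrete convolution, Q_j = Σ (P_i / 10 mm) · U_{j−i}.
At t = 4 h (j=2): Q = (26.8/10)·5 + (3/10)·2 + (29.7/10)·0 = 14.0 m³/s.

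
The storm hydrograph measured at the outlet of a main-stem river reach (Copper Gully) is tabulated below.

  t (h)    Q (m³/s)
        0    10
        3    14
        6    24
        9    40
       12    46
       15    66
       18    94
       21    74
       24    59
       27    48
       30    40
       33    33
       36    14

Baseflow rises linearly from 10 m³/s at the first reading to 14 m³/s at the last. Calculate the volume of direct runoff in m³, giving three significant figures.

V ≈ 4.38 × 10^6 m³

Direct-runoff ordinates (Q − Q_b): 0.00, 3.67, 13.33, 29.00, 34.67, 54.33, 82.00, 61.67, 46.33, 35.00, 26.67, 19.33, 0.00 m³/s.
ΣQ_DR = 406.0 m³/s.
With Δt = 3 h = 10800 s, V = ΣQ_DR · Δt = 406.0 × 10800 = 4.38 × 10^6 m³.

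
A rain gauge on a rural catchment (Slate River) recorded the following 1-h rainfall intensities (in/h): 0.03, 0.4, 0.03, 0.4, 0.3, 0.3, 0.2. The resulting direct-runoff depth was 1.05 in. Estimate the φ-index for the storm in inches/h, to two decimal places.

Only the 5 blocks with intensity above φ contribute runoff: 0.4, 0.4, 0.3, 0.3, 0.2 in/h.
Σ(I−φ)·Δt = d  ⇒  (0.4+0.4+0.3+0.3+0.2 − 5φ)·1 = 1.05
φ = (1.600 − 1.05/1) / 5 = 0.11 in/h.

φ ≈ 0.11 in/h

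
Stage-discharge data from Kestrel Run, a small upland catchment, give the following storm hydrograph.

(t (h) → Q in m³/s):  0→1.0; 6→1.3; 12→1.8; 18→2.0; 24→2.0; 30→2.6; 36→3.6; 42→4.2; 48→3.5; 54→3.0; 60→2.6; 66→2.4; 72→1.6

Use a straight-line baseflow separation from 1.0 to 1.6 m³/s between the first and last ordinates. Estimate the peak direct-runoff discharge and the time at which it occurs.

Q_p = 2.85 m³/s at t = 42 h

Subtracting baseflow gives direct-runoff ordinates: 0.00, 0.25, 0.70, 0.85, 0.80, 1.35, 2.30, 2.85, 2.10, 1.55, 1.10, 0.85, 0.00 m³/s.
The maximum is 2.85 m³/s, occurring at the reading for t = 42 h.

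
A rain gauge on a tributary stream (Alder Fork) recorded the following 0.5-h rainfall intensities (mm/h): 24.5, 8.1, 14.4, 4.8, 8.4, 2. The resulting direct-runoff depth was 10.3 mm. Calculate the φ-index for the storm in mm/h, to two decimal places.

Only the 2 blocks with intensity above φ contribute runoff: 24.5, 14.4 mm/h.
Σ(I−φ)·Δt = d  ⇒  (24.5+14.4 − 2φ)·0.5 = 10.3
φ = (38.90 − 10.3/0.5) / 2 = 9.15 mm/h.

φ ≈ 9.15 mm/h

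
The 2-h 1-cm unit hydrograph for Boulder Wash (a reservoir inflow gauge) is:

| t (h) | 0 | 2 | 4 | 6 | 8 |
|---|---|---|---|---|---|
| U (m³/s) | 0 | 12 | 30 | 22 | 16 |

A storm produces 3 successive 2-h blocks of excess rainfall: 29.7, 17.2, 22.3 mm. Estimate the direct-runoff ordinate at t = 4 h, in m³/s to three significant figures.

Q ≈ 110 m³/s

By discrete convolution, Q_j = Σ (P_i / 10 mm) · U_{j−i}.
At t = 4 h (j=2): Q = (29.7/10)·30 + (17.2/10)·12 + (22.3/10)·0 = 110 m³/s.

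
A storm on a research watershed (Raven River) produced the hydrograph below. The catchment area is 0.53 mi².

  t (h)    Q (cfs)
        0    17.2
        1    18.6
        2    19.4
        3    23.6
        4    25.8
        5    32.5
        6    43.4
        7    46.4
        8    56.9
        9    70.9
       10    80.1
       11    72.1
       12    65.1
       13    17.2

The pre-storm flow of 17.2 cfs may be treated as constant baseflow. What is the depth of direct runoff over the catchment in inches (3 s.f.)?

Direct runoff: 0.0, 1.4, 2.2, 6.4, 8.6, 15.3, 26.2, 29.2, 39.7, 53.7, 62.9, 54.9, 47.9, 0.0 cfs; ΣQ_DR = 348.4 cfs.
V = ΣQ_DR · Δt = 348.4 × 3600 s = 1.254 × 10^6 ft³.
Over A = 0.53 mi², depth = V / A = 1.02 in.

d ≈ 1.02 in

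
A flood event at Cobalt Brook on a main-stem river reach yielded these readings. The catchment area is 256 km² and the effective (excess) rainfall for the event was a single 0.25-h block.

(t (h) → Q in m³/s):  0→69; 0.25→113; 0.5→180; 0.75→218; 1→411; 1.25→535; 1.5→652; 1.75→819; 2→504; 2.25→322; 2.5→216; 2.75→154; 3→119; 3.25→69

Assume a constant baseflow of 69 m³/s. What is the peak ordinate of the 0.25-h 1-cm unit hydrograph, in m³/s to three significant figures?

Direct runoff: 0.0, 44.0, 111.0, 149.0, 342.0, 466.0, 583.0, 750.0, 435.0, 253.0, 147.0, 85.0, 50.0, 0.0 m³/s; ΣQ_DR = 3415 m³/s, peak = 750.0 m³/s.
Runoff depth d = ΣQ_DR·Δt / A = 3415 × 900 / (256 km²) = 12.01 mm.
The 1-cm UH is the DRH scaled by (10 mm)/d, so U_p = 750.0 × 10/12.01 = 625 m³/s.

U_p ≈ 625 m³/s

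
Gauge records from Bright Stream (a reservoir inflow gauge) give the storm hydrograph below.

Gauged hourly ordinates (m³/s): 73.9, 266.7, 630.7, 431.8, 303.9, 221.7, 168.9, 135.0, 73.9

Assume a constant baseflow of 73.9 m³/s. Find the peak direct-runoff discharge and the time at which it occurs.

Subtracting baseflow gives direct-runoff ordinates: 0.0, 192.8, 556.8, 357.9, 230.0, 147.8, 95.0, 61.1, 0.0 m³/s.
The maximum is 556.8 m³/s, occurring at the reading for t = 2 h.

Q_p = 556.8 m³/s at t = 2 h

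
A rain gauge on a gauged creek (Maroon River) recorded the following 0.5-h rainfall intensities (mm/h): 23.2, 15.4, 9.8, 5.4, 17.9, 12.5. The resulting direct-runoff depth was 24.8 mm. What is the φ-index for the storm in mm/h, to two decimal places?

Only the 5 blocks with intensity above φ contribute runoff: 23.2, 15.4, 9.8, 17.9, 12.5 mm/h.
Σ(I−φ)·Δt = d  ⇒  (23.2+15.4+9.8+17.9+12.5 − 5φ)·0.5 = 24.8
φ = (78.80 − 24.8/0.5) / 5 = 5.84 mm/h.

φ ≈ 5.84 mm/h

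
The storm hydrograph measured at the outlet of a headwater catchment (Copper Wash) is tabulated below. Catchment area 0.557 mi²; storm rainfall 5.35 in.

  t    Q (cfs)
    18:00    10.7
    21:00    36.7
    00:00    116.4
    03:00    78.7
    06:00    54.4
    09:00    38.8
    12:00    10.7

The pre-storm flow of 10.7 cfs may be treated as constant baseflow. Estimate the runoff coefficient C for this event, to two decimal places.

C ≈ 0.42

ΣQ_DR = 271.5 cfs; V = ΣQ_DR·Δt = 2.932 × 10^6 ft³.
Runoff depth d = V / A = 2.266 in.
C = d / P = 2.266 / 5.35 = 0.42.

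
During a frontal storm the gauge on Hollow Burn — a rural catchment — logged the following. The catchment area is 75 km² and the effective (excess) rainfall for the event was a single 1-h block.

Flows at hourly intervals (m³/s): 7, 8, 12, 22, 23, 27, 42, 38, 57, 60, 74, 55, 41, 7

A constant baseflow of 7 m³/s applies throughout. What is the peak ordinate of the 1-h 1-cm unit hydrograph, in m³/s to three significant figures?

Direct runoff: 0.0, 1.0, 5.0, 15.0, 16.0, 20.0, 35.0, 31.0, 50.0, 53.0, 67.0, 48.0, 34.0, 0.0 m³/s; ΣQ_DR = 375.0 m³/s, peak = 67.0 m³/s.
Runoff depth d = ΣQ_DR·Δt / A = 375.0 × 3600 / (75 km²) = 18.00 mm.
The 1-cm UH is the DRH scaled by (10 mm)/d, so U_p = 67.0 × 10/18.00 = 37.2 m³/s.

U_p ≈ 37.2 m³/s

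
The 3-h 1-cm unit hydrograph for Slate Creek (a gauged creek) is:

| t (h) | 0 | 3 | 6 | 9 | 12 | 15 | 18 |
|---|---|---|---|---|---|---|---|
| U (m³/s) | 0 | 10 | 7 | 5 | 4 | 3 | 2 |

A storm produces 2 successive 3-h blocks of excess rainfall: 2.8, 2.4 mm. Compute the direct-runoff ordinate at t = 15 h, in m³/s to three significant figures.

Q ≈ 1.80 m³/s

By discrete convolution, Q_j = Σ (P_i / 10 mm) · U_{j−i}.
At t = 15 h (j=5): Q = (2.8/10)·3 + (2.4/10)·4 = 1.80 m³/s.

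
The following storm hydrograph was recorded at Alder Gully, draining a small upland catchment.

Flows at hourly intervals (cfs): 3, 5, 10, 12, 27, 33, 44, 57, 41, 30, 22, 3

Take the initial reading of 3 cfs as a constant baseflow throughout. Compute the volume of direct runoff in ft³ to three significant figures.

Direct-runoff ordinates (Q − Q_b): 0.0, 2.0, 7.0, 9.0, 24.0, 30.0, 41.0, 54.0, 38.0, 27.0, 19.0, 0.0 cfs.
ΣQ_DR = 251.0 cfs.
With Δt = 1 h = 3600 s, V = ΣQ_DR · Δt = 251.0 × 3600 = 9.04 × 10^5 ft³.

V ≈ 9.04 × 10^5 ft³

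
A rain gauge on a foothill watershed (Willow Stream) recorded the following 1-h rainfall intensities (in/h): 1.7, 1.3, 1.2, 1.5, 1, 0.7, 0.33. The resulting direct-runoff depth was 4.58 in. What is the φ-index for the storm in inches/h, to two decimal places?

φ ≈ 0.47 in/h

Only the 6 blocks with intensity above φ contribute runoff: 1.7, 1.3, 1.2, 1.5, 1, 0.7 in/h.
Σ(I−φ)·Δt = d  ⇒  (1.7+1.3+1.2+1.5+1+0.7 − 6φ)·1 = 4.58
φ = (7.400 − 4.58/1) / 6 = 0.47 in/h.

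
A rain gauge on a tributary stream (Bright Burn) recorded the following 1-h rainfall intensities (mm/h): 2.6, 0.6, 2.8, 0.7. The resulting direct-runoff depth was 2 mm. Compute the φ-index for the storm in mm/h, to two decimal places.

φ ≈ 1.70 mm/h

Only the 2 blocks with intensity above φ contribute runoff: 2.6, 2.8 mm/h.
Σ(I−φ)·Δt = d  ⇒  (2.6+2.8 − 2φ)·1 = 2
φ = (5.400 − 2/1) / 2 = 1.70 mm/h.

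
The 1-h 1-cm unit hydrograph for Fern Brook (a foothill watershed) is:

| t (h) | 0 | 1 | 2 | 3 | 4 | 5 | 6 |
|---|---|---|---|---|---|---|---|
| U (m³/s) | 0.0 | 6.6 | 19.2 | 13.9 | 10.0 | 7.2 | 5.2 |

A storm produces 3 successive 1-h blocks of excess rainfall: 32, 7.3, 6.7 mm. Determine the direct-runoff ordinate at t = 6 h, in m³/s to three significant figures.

By discrete convolution, Q_j = Σ (P_i / 10 mm) · U_{j−i}.
At t = 6 h (j=6): Q = (32/10)·5.2 + (7.3/10)·7.2 + (6.7/10)·10.0 = 28.6 m³/s.

Q ≈ 28.6 m³/s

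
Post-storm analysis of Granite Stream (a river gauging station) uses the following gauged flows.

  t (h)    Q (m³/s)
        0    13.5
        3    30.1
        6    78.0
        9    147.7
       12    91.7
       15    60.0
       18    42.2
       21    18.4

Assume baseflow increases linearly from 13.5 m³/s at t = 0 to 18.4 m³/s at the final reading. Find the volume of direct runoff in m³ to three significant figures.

Direct-runoff ordinates (Q − Q_b): 0.00, 15.90, 63.10, 132.10, 75.40, 43.00, 24.50, 0.00 m³/s.
ΣQ_DR = 354.0 m³/s.
With Δt = 3 h = 10800 s, V = ΣQ_DR · Δt = 354.0 × 10800 = 3.82 × 10^6 m³.

V ≈ 3.82 × 10^6 m³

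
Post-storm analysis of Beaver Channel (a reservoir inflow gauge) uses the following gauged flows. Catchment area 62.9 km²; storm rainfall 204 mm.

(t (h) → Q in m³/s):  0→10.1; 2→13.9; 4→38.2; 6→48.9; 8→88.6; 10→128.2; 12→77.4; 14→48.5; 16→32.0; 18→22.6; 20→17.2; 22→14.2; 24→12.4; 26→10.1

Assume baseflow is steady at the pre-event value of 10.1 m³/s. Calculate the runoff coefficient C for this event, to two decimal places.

C ≈ 0.24

ΣQ_DR = 420.9 m³/s; V = ΣQ_DR·Δt = 3.030 × 10^6 m³.
Runoff depth d = V / A = 48.18 mm.
C = d / P = 48.18 / 204 = 0.24.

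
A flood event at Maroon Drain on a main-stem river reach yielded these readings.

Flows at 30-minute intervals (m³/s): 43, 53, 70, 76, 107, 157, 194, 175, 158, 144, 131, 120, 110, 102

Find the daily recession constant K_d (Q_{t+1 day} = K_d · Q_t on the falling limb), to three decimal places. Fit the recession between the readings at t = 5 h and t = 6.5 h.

K_d ≈ 0.018

Between t = 5 h and t = 6.5 h the flow falls from 131 to 102 m³/s over 3×0.5 h = 1.5 h.
Per-interval ratio K = (102/131)^(1/3) = 0.9200; K_d = K^(24/0.5) = 0.018.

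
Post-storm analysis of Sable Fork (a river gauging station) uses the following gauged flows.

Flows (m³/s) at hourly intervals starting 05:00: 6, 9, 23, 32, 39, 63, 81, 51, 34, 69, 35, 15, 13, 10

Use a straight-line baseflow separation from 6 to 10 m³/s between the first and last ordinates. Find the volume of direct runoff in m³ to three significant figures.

V ≈ 1.32 × 10^6 m³

Direct-runoff ordinates (Q − Q_b): 0.00, 2.69, 16.38, 25.08, 31.77, 55.46, 73.15, 42.85, 25.54, 60.23, 25.92, 5.62, 3.31, 0.00 m³/s.
ΣQ_DR = 368.0 m³/s.
With Δt = 1 h = 3600 s, V = ΣQ_DR · Δt = 368.0 × 3600 = 1.32 × 10^6 m³.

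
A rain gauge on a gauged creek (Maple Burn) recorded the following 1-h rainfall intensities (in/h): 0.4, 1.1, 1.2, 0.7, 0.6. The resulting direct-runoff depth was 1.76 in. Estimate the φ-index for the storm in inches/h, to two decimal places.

Only the 4 blocks with intensity above φ contribute runoff: 1.1, 1.2, 0.7, 0.6 in/h.
Σ(I−φ)·Δt = d  ⇒  (1.1+1.2+0.7+0.6 − 4φ)·1 = 1.76
φ = (3.600 − 1.76/1) / 4 = 0.46 in/h.

φ ≈ 0.46 in/h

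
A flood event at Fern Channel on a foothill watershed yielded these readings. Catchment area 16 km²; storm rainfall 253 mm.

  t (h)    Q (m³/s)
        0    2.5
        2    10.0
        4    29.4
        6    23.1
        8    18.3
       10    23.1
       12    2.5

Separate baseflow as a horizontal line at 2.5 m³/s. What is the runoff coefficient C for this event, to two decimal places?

C ≈ 0.16

ΣQ_DR = 91.40 m³/s; V = ΣQ_DR·Δt = 6.581 × 10^5 m³.
Runoff depth d = V / A = 41.13 mm.
C = d / P = 41.13 / 253 = 0.16.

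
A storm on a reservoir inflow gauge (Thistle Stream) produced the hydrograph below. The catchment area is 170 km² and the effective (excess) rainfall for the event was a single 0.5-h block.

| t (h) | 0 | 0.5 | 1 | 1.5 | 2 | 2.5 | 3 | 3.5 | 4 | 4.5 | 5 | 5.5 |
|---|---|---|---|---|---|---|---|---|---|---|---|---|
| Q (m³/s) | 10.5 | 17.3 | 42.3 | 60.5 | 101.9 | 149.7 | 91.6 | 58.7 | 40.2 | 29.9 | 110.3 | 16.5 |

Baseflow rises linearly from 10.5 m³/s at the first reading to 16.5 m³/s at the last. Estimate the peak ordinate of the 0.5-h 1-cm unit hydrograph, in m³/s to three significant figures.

Direct runoff: 0.00, 6.25, 30.71, 48.36, 89.22, 136.47, 77.83, 44.38, 25.34, 14.49, 94.35, 0.00 m³/s; ΣQ_DR = 567.4 m³/s, peak = 136.47 m³/s.
Runoff depth d = ΣQ_DR·Δt / A = 567.4 × 1800 / (170 km²) = 6.008 mm.
The 1-cm UH is the DRH scaled by (10 mm)/d, so U_p = 136.47 × 10/6.008 = 227 m³/s.

U_p ≈ 227 m³/s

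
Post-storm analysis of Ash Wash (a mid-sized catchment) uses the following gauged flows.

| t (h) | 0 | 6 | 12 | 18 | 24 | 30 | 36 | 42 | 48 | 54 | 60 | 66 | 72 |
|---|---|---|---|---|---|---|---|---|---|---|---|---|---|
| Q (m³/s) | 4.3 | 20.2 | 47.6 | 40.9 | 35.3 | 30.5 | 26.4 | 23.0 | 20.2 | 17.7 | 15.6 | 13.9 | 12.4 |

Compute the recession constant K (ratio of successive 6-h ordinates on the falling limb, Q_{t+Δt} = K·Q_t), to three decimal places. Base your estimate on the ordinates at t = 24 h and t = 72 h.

K ≈ 0.877

Using the recession-limb readings at t = 24 h and t = 72 h: Q falls from 35.3 to 12.4 m³/s over 8 intervals.
K = (Q₂/Q₁)^(1/8) = (12.4/35.3)^(1/8) = 0.877.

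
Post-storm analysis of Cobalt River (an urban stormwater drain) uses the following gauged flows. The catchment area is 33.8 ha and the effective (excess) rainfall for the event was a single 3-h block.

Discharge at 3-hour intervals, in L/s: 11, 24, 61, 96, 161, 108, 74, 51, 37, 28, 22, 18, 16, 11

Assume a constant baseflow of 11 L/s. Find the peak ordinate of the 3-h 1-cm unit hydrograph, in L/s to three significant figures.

Direct runoff: 0.0, 13.0, 50.0, 85.0, 150.0, 97.0, 63.0, 40.0, 26.0, 17.0, 11.0, 7.0, 5.0, 0.0 L/s; ΣQ_DR = 564.0 L/s, peak = 150.0 L/s.
Runoff depth d = ΣQ_DR·Δt / A = 564.0 × 10800 / (33.8 ha) = 18.02 mm.
The 1-cm UH is the DRH scaled by (10 mm)/d, so U_p = 150.0 × 10/18.02 = 83.2 L/s.

U_p ≈ 83.2 L/s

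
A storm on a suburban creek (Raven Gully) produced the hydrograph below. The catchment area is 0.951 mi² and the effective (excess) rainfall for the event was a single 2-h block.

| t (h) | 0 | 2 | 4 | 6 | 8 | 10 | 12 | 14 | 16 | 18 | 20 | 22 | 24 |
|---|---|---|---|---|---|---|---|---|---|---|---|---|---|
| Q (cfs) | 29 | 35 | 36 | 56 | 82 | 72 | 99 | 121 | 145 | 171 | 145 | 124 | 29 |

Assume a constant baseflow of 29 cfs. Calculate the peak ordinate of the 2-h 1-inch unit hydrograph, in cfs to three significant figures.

U_p ≈ 56.8 cfs

Direct runoff: 0.0, 6.0, 7.0, 27.0, 53.0, 43.0, 70.0, 92.0, 116.0, 142.0, 116.0, 95.0, 0.0 cfs; ΣQ_DR = 767.0 cfs, peak = 142.0 cfs.
Runoff depth d = ΣQ_DR·Δt / A = 767.0 × 7200 / (0.951 mi²) = 2.500 in.
The 1-inch UH is the DRH scaled by (1 in)/d, so U_p = 142.0 × 1/2.500 = 56.8 cfs.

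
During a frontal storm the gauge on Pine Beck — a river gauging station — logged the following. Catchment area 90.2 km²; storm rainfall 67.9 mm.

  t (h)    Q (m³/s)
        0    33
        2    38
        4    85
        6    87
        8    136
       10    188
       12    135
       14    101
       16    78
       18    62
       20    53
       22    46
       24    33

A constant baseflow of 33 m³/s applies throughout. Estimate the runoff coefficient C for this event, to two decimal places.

ΣQ_DR = 646.0 m³/s; V = ΣQ_DR·Δt = 4.651 × 10^6 m³.
Runoff depth d = V / A = 51.57 mm.
C = d / P = 51.57 / 67.9 = 0.76.

C ≈ 0.76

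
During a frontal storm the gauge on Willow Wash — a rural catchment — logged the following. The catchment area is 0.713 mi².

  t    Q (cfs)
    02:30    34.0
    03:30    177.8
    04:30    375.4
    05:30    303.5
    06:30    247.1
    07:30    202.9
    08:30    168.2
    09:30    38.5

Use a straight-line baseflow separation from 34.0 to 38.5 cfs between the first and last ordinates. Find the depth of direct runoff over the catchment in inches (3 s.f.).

d ≈ 2.73 in

Direct runoff: 0.00, 143.16, 340.11, 267.57, 210.53, 165.69, 130.34, 0.00 cfs; ΣQ_DR = 1257 cfs.
V = ΣQ_DR · Δt = 1257 × 3600 s = 4.527 × 10^6 ft³.
Over A = 0.713 mi², depth = V / A = 2.73 in.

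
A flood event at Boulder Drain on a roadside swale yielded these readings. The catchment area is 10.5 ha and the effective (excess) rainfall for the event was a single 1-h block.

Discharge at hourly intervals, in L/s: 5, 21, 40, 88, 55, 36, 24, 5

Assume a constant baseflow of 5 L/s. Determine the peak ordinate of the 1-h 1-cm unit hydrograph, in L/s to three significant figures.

U_p ≈ 103 L/s

Direct runoff: 0.0, 16.0, 35.0, 83.0, 50.0, 31.0, 19.0, 0.0 L/s; ΣQ_DR = 234.0 L/s, peak = 83.0 L/s.
Runoff depth d = ΣQ_DR·Δt / A = 234.0 × 3600 / (10.5 ha) = 8.023 mm.
The 1-cm UH is the DRH scaled by (10 mm)/d, so U_p = 83.0 × 10/8.023 = 103 L/s.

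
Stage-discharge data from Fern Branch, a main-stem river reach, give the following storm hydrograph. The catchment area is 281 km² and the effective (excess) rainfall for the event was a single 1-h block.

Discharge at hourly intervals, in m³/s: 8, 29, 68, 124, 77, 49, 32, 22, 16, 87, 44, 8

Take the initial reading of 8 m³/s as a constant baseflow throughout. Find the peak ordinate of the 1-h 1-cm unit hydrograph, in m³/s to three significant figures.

U_p ≈ 193 m³/s

Direct runoff: 0.0, 21.0, 60.0, 116.0, 69.0, 41.0, 24.0, 14.0, 8.0, 79.0, 36.0, 0.0 m³/s; ΣQ_DR = 468.0 m³/s, peak = 116.0 m³/s.
Runoff depth d = ΣQ_DR·Δt / A = 468.0 × 3600 / (281 km²) = 5.996 mm.
The 1-cm UH is the DRH scaled by (10 mm)/d, so U_p = 116.0 × 10/5.996 = 193 m³/s.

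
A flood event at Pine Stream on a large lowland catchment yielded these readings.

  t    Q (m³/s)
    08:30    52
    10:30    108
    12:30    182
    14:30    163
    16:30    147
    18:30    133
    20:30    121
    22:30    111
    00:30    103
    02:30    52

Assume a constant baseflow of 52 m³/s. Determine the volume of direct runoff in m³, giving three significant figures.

V ≈ 4.69 × 10^6 m³

Direct-runoff ordinates (Q − Q_b): 0.0, 56.0, 130.0, 111.0, 95.0, 81.0, 69.0, 59.0, 51.0, 0.0 m³/s.
ΣQ_DR = 652.0 m³/s.
With Δt = 2 h = 7200 s, V = ΣQ_DR · Δt = 652.0 × 7200 = 4.69 × 10^6 m³.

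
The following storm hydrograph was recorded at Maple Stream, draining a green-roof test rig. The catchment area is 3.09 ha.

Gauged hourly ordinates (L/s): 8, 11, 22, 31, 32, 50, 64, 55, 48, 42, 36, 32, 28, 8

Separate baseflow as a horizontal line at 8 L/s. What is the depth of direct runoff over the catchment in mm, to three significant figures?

d ≈ 41.4 mm

Direct runoff: 0.0, 3.0, 14.0, 23.0, 24.0, 42.0, 56.0, 47.0, 40.0, 34.0, 28.0, 24.0, 20.0, 0.0 L/s; ΣQ_DR = 355.0 L/s.
V = ΣQ_DR · Δt = 355.0 × 3600 s = 1.278 × 10^6 L.
Over A = 3.09 ha, depth = V / A = 41.4 mm.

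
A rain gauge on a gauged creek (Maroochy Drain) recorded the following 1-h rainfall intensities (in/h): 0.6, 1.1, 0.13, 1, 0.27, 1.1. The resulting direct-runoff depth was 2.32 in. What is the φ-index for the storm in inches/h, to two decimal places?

Only the 4 blocks with intensity above φ contribute runoff: 0.6, 1.1, 1, 1.1 in/h.
Σ(I−φ)·Δt = d  ⇒  (0.6+1.1+1+1.1 − 4φ)·1 = 2.32
φ = (3.800 − 2.32/1) / 4 = 0.37 in/h.

φ ≈ 0.37 in/h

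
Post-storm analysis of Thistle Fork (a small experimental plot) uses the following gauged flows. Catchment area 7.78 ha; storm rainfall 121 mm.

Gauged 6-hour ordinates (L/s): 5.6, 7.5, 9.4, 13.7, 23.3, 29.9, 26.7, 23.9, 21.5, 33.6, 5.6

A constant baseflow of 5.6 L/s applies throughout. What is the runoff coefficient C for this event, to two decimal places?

ΣQ_DR = 139.1 L/s; V = ΣQ_DR·Δt = 3.005 × 10^6 L.
Runoff depth d = V / A = 38.62 mm.
C = d / P = 38.62 / 121 = 0.32.

C ≈ 0.32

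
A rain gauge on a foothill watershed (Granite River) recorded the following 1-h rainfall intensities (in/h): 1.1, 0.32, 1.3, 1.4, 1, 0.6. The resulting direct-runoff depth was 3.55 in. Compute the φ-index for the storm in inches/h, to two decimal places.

φ ≈ 0.37 in/h

Only the 5 blocks with intensity above φ contribute runoff: 1.1, 1.3, 1.4, 1, 0.6 in/h.
Σ(I−φ)·Δt = d  ⇒  (1.1+1.3+1.4+1+0.6 − 5φ)·1 = 3.55
φ = (5.400 − 3.55/1) / 5 = 0.37 in/h.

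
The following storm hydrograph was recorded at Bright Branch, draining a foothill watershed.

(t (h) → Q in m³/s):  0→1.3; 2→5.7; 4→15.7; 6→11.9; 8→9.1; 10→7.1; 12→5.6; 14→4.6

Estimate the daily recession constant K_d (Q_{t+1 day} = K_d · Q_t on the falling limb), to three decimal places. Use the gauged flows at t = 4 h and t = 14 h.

K_d ≈ 0.053

Between t = 4 h and t = 14 h the flow falls from 15.7 to 4.6 m³/s over 5×2 h = 10 h.
Per-interval ratio K = (4.6/15.7)^(1/5) = 0.7823; K_d = K^(24/2) = 0.053.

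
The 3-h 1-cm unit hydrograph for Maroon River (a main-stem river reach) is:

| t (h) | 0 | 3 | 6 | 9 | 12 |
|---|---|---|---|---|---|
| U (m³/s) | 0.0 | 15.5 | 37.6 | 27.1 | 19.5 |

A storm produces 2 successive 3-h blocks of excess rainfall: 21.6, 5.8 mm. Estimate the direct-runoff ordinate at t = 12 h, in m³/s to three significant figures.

Q ≈ 57.8 m³/s

By discrete convolution, Q_j = Σ (P_i / 10 mm) · U_{j−i}.
At t = 12 h (j=4): Q = (21.6/10)·19.5 + (5.8/10)·27.1 = 57.8 m³/s.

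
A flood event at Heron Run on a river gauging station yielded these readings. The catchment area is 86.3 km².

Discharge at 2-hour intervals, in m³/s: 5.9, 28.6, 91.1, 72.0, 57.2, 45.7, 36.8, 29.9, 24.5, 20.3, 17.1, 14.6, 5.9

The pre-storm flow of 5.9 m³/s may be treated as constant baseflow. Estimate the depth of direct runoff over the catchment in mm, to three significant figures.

d ≈ 31.1 mm

Direct runoff: 0.0, 22.7, 85.2, 66.1, 51.3, 39.8, 30.9, 24.0, 18.6, 14.4, 11.2, 8.7, 0.0 m³/s; ΣQ_DR = 372.9 m³/s.
V = ΣQ_DR · Δt = 372.9 × 7200 s = 2.685 × 10^6 m³.
Over A = 86.3 km², depth = V / A = 31.1 mm.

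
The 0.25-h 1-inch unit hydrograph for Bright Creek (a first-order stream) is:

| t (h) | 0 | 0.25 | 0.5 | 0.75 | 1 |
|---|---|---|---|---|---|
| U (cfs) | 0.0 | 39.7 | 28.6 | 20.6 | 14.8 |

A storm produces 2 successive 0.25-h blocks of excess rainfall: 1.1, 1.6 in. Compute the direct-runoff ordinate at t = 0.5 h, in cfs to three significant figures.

Q ≈ 95.0 cfs

By discrete convolution, Q_j = Σ (P_i / 1 in) · U_{j−i}.
At t = 0.5 h (j=2): Q = (1.1/1)·28.6 + (1.6/1)·39.7 = 95.0 cfs.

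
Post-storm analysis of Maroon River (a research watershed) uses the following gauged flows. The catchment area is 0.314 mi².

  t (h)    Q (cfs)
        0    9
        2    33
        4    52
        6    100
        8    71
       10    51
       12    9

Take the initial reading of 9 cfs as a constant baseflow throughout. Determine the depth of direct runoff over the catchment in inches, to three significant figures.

d ≈ 2.59 in

Direct runoff: 0.0, 24.0, 43.0, 91.0, 62.0, 42.0, 0.0 cfs; ΣQ_DR = 262.0 cfs.
V = ΣQ_DR · Δt = 262.0 × 7200 s = 1.886 × 10^6 ft³.
Over A = 0.314 mi², depth = V / A = 2.59 in.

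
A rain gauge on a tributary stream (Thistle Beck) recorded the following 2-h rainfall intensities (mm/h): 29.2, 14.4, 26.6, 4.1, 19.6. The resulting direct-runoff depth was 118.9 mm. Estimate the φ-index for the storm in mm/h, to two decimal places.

Only the 4 blocks with intensity above φ contribute runoff: 29.2, 14.4, 26.6, 19.6 mm/h.
Σ(I−φ)·Δt = d  ⇒  (29.2+14.4+26.6+19.6 − 4φ)·2 = 118.9
φ = (89.80 − 118.9/2) / 4 = 7.59 mm/h.

φ ≈ 7.59 mm/h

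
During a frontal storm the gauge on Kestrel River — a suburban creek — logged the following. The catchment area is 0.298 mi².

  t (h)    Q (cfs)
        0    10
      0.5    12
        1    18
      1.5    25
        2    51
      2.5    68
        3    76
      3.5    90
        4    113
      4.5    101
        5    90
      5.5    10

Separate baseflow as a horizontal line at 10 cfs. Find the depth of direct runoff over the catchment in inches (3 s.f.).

Direct runoff: 0.0, 2.0, 8.0, 15.0, 41.0, 58.0, 66.0, 80.0, 103.0, 91.0, 80.0, 0.0 cfs; ΣQ_DR = 544.0 cfs.
V = ΣQ_DR · Δt = 544.0 × 1800 s = 9.792 × 10^5 ft³.
Over A = 0.298 mi², depth = V / A = 1.41 in.

d ≈ 1.41 in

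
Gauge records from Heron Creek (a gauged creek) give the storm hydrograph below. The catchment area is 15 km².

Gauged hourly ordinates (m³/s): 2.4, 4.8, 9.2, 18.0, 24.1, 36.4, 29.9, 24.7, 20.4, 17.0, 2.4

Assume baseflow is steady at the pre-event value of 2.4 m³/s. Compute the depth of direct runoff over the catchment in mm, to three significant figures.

Direct runoff: 0.0, 2.4, 6.8, 15.6, 21.7, 34.0, 27.5, 22.3, 18.0, 14.6, 0.0 m³/s; ΣQ_DR = 162.9 m³/s.
V = ΣQ_DR · Δt = 162.9 × 3600 s = 5.864 × 10^5 m³.
Over A = 15 km², depth = V / A = 39.1 mm.

d ≈ 39.1 mm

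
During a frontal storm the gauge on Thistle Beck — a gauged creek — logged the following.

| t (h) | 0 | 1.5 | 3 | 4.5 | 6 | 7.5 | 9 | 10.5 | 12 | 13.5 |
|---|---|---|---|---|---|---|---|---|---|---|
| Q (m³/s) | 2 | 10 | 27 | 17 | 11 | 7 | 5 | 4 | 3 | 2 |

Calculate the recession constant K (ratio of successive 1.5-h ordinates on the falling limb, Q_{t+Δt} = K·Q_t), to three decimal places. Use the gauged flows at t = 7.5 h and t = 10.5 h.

Using the recession-limb readings at t = 7.5 h and t = 10.5 h: Q falls from 7 to 4 m³/s over 2 intervals.
K = (Q₂/Q₁)^(1/2) = (4/7)^(1/2) = 0.756.

K ≈ 0.756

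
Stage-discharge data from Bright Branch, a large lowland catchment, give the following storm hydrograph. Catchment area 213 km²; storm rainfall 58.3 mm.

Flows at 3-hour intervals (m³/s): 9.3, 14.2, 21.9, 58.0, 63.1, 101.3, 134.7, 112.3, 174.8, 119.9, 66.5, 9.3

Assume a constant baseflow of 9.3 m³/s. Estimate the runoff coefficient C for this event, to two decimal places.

ΣQ_DR = 773.7 m³/s; V = ΣQ_DR·Δt = 8.356 × 10^6 m³.
Runoff depth d = V / A = 39.23 mm.
C = d / P = 39.23 / 58.3 = 0.67.

C ≈ 0.67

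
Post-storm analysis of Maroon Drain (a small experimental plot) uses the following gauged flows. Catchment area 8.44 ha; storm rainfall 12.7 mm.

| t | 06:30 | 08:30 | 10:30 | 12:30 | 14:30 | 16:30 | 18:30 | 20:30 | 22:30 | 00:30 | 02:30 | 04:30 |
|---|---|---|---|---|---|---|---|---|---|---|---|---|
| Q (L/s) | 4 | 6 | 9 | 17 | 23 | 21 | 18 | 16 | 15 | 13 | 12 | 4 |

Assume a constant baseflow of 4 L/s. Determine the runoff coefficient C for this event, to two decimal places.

C ≈ 0.74

ΣQ_DR = 110.0 L/s; V = ΣQ_DR·Δt = 7.920 × 10^5 L.
Runoff depth d = V / A = 9.384 mm.
C = d / P = 9.384 / 12.7 = 0.74.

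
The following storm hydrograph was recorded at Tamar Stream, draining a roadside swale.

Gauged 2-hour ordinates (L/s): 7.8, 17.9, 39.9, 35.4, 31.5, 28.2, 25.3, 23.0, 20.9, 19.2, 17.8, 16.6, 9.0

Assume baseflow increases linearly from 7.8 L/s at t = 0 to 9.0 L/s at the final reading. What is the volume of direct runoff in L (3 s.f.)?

V ≈ 1.32 × 10^6 L

Direct-runoff ordinates (Q − Q_b): 0.00, 10.00, 31.90, 27.30, 23.30, 19.90, 16.90, 14.50, 12.30, 10.50, 9.00, 7.70, 0.00 L/s.
ΣQ_DR = 183.3 L/s.
With Δt = 2 h = 7200 s, V = ΣQ_DR · Δt = 183.3 × 7200 = 1.32 × 10^6 L.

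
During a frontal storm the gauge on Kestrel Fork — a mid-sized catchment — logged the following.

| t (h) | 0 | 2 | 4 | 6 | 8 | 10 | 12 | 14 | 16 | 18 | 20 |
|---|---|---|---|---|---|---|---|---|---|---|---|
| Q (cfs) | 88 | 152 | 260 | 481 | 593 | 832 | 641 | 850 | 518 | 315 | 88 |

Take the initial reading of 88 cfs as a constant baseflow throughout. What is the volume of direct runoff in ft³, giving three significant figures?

Direct-runoff ordinates (Q − Q_b): 0.0, 64.0, 172.0, 393.0, 505.0, 744.0, 553.0, 762.0, 430.0, 227.0, 0.0 cfs.
ΣQ_DR = 3850 cfs.
With Δt = 2 h = 7200 s, V = ΣQ_DR · Δt = 3850 × 7200 = 2.77 × 10^7 ft³.

V ≈ 2.77 × 10^7 ft³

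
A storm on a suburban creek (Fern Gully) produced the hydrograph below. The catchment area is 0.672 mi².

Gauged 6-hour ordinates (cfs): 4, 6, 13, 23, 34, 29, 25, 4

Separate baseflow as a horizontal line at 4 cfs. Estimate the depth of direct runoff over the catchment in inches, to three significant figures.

d ≈ 1.47 in

Direct runoff: 0.0, 2.0, 9.0, 19.0, 30.0, 25.0, 21.0, 0.0 cfs; ΣQ_DR = 106.0 cfs.
V = ΣQ_DR · Δt = 106.0 × 21600 s = 2.290 × 10^6 ft³.
Over A = 0.672 mi², depth = V / A = 1.47 in.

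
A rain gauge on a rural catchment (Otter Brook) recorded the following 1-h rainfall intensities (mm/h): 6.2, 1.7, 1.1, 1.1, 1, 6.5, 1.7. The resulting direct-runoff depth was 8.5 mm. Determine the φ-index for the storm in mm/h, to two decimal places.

Only the 2 blocks with intensity above φ contribute runoff: 6.2, 6.5 mm/h.
Σ(I−φ)·Δt = d  ⇒  (6.2+6.5 − 2φ)·1 = 8.5
φ = (12.70 − 8.5/1) / 2 = 2.10 mm/h.

φ ≈ 2.10 mm/h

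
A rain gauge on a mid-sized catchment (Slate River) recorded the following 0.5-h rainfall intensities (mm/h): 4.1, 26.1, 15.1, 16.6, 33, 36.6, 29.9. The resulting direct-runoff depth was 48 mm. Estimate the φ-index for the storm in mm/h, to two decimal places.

Only the 6 blocks with intensity above φ contribute runoff: 26.1, 15.1, 16.6, 33, 36.6, 29.9 mm/h.
Σ(I−φ)·Δt = d  ⇒  (26.1+15.1+16.6+33+36.6+29.9 − 6φ)·0.5 = 48
φ = (157.3 − 48/0.5) / 6 = 10.22 mm/h.

φ ≈ 10.22 mm/h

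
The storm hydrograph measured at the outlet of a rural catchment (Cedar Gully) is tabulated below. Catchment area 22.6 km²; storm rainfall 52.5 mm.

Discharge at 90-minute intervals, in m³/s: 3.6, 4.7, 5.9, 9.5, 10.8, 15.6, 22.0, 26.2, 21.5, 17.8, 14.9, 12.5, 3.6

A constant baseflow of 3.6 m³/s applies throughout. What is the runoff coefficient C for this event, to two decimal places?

ΣQ_DR = 121.8 m³/s; V = ΣQ_DR·Δt = 6.577 × 10^5 m³.
Runoff depth d = V / A = 29.10 mm.
C = d / P = 29.10 / 52.5 = 0.55.

C ≈ 0.55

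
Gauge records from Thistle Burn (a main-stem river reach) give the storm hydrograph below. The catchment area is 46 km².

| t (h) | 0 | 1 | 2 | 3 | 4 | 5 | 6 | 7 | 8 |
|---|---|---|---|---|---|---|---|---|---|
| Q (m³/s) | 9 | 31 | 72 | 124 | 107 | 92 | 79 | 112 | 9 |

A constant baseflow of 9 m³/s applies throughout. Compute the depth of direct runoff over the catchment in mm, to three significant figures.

d ≈ 43.4 mm

Direct runoff: 0.0, 22.0, 63.0, 115.0, 98.0, 83.0, 70.0, 103.0, 0.0 m³/s; ΣQ_DR = 554.0 m³/s.
V = ΣQ_DR · Δt = 554.0 × 3600 s = 1.994 × 10^6 m³.
Over A = 46 km², depth = V / A = 43.4 mm.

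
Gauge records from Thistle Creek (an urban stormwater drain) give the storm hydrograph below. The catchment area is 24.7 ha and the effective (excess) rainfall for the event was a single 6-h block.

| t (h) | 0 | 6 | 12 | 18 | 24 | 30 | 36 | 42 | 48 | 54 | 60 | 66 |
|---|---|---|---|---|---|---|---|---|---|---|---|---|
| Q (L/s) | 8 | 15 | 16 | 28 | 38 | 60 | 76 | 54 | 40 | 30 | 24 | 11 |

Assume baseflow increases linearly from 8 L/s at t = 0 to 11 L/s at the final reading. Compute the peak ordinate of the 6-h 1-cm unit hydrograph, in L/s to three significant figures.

U_p ≈ 26.5 L/s

Direct runoff: 0.00, 6.73, 7.45, 19.18, 28.91, 50.64, 66.36, 44.09, 29.82, 19.55, 13.27, 0.00 L/s; ΣQ_DR = 286.0 L/s, peak = 66.36 L/s.
Runoff depth d = ΣQ_DR·Δt / A = 286.0 × 21600 / (24.7 ha) = 25.01 mm.
The 1-cm UH is the DRH scaled by (10 mm)/d, so U_p = 66.36 × 10/25.01 = 26.5 L/s.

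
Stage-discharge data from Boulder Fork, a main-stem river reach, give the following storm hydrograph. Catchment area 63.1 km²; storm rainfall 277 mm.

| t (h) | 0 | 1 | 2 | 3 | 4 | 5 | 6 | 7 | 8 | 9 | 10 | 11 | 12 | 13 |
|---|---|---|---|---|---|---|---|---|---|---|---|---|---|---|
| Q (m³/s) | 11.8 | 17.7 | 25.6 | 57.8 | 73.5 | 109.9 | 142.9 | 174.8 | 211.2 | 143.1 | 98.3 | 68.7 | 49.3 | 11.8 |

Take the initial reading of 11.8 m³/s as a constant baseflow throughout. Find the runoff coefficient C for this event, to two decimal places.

C ≈ 0.21

ΣQ_DR = 1031 m³/s; V = ΣQ_DR·Δt = 3.712 × 10^6 m³.
Runoff depth d = V / A = 58.83 mm.
C = d / P = 58.83 / 277 = 0.21.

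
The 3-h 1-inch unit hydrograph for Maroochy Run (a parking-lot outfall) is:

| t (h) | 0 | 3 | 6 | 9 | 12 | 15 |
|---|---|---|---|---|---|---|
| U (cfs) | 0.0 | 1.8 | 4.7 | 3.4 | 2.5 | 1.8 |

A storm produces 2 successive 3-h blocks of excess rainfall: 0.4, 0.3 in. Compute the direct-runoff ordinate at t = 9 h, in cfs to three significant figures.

Q ≈ 2.77 cfs

By discrete convolution, Q_j = Σ (P_i / 1 in) · U_{j−i}.
At t = 9 h (j=3): Q = (0.4/1)·3.4 + (0.3/1)·4.7 = 2.77 cfs.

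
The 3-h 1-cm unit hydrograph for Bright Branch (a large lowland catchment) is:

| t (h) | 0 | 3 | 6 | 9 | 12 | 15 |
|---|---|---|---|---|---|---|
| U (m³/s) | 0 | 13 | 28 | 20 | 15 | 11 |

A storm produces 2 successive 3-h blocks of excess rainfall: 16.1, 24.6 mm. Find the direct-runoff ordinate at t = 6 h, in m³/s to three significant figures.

By discrete convolution, Q_j = Σ (P_i / 10 mm) · U_{j−i}.
At t = 6 h (j=2): Q = (16.1/10)·28 + (24.6/10)·13 = 77.1 m³/s.

Q ≈ 77.1 m³/s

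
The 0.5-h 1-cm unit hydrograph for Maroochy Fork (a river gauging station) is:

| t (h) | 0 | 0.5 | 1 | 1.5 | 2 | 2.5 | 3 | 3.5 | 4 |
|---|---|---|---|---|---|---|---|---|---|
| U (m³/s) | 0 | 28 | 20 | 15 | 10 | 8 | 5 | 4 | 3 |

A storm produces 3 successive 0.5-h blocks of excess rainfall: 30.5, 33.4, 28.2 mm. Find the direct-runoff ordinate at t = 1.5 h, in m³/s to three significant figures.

By discrete convolution, Q_j = Σ (P_i / 10 mm) · U_{j−i}.
At t = 1.5 h (j=3): Q = (30.5/10)·15 + (33.4/10)·20 + (28.2/10)·28 = 192 m³/s.

Q ≈ 192 m³/s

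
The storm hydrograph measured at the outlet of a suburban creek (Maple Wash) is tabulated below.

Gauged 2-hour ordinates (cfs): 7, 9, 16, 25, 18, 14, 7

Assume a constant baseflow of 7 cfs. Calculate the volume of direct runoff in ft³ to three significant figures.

V ≈ 3.38 × 10^5 ft³

Direct-runoff ordinates (Q − Q_b): 0.0, 2.0, 9.0, 18.0, 11.0, 7.0, 0.0 cfs.
ΣQ_DR = 47.00 cfs.
With Δt = 2 h = 7200 s, V = ΣQ_DR · Δt = 47.00 × 7200 = 3.38 × 10^5 ft³.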